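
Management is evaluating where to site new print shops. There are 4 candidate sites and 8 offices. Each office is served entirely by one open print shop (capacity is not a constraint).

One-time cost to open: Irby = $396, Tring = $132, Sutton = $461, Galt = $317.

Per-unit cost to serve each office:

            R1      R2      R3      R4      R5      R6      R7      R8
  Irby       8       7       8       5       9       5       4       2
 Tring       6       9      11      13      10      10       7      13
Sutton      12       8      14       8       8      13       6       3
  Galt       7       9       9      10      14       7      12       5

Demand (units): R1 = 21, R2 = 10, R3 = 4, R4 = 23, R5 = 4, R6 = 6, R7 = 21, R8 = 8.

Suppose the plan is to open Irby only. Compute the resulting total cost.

Total cost: 947

Each office is assigned to its cheapest site among the open ones.
{Irby}: R1→Irby 8·21=168, R2→Irby 7·10=70, R3→Irby 8·4=32, R4→Irby 5·23=115, R5→Irby 9·4=36, R6→Irby 5·6=30, R7→Irby 4·21=84, R8→Irby 2·8=16. Service 551; fixed 396; total 947.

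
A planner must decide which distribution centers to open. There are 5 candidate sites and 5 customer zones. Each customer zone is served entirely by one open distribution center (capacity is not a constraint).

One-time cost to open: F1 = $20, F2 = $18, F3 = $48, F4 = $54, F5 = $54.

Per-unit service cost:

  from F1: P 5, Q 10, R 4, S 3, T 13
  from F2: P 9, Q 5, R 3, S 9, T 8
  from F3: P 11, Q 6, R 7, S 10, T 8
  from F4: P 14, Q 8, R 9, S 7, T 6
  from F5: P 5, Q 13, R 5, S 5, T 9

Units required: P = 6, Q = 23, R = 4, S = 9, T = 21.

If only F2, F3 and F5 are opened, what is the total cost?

Each customer zone is assigned to its cheapest site among the open ones.
{F2, F3, F5}: P→F5 5·6=30, Q→F2 5·23=115, R→F2 3·4=12, S→F5 5·9=45, T→F2 8·21=168. Service 370; fixed 120; total 490.

Total cost: 490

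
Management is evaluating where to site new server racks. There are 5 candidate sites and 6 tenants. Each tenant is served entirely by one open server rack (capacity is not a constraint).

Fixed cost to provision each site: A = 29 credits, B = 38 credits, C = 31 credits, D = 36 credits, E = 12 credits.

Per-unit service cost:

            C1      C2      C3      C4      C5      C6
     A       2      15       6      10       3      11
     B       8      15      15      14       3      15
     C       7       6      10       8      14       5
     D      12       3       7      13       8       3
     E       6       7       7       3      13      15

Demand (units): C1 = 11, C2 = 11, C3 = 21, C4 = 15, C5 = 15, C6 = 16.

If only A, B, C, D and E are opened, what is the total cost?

Total cost: 465

Each tenant is assigned to its cheapest site among the open ones.
{A, B, C, D, E}: C1→A 2·11=22, C2→D 3·11=33, C3→A 6·21=126, C4→E 3·15=45, C5→A 3·15=45, C6→D 3·16=48. Service 319; fixed 146; total 465.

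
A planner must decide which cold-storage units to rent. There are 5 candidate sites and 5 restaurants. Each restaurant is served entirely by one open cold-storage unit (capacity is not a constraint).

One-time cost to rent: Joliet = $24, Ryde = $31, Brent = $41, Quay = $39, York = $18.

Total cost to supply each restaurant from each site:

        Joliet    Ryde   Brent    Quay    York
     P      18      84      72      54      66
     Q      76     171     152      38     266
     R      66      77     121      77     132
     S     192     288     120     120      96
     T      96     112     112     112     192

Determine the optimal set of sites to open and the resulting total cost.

For any fixed open set, each restaurant goes to its cheapest open site; total = fixed + service.
{Joliet, York}: P→Joliet 18, Q→Joliet 76, R→Joliet 66, S→York 96, T→Joliet 96. Service 352; fixed 42; total 394.
{Joliet, Quay, York}: service 314 + fixed 81 = 395
{Joliet, Quay}: P→Joliet 18, Q→Quay 38, R→Joliet 66, S→Quay 120, T→Joliet 96. Service 338; fixed 63; total 401.
{Joliet, Ryde, Brent, Quay, York}: service 314 + fixed 153 = 467
No other subset beats 394.

Open Joliet and York; minimum total cost 394.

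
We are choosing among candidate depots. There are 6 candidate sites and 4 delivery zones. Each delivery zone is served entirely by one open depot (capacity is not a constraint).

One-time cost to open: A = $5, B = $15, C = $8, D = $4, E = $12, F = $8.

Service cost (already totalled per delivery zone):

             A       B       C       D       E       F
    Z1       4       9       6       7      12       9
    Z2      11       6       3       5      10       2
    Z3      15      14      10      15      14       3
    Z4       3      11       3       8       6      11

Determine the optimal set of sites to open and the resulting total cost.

Open A and F; minimum total cost 25.

For any fixed open set, each delivery zone goes to its cheapest open site; total = fixed + service.
{A, F}: Z1→A 4, Z2→F 2, Z3→F 3, Z4→A 3. Service 12; fixed 13; total 25.
{A, D, F}: Z1→A 4, Z2→F 2, Z3→F 3, Z4→A 3. Service 12; fixed 17; total 29.
{C}: Z1→C 6, Z2→C 3, Z3→C 10, Z4→C 3. Service 22; fixed 8; total 30.
{A, B, C, D, E, F}: service 12 + fixed 52 = 64
No other subset beats 25.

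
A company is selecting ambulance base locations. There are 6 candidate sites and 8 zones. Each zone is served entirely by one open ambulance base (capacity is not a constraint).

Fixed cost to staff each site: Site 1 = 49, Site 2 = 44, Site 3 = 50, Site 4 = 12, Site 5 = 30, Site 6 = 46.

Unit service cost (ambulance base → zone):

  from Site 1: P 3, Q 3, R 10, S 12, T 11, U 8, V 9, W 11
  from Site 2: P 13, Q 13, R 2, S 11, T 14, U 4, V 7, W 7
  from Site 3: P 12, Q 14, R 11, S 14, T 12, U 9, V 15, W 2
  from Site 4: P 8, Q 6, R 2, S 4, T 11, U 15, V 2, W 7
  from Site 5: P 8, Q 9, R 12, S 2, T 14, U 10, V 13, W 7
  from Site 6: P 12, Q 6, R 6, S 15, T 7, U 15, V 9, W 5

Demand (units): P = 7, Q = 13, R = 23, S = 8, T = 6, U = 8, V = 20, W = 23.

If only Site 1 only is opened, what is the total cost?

Total cost: 998

Each zone is assigned to its cheapest site among the open ones.
{Site 1}: P→Site 1 3·7=21, Q→Site 1 3·13=39, R→Site 1 10·23=230, S→Site 1 12·8=96, T→Site 1 11·6=66, U→Site 1 8·8=64, V→Site 1 9·20=180, W→Site 1 11·23=253. Service 949; fixed 49; total 998.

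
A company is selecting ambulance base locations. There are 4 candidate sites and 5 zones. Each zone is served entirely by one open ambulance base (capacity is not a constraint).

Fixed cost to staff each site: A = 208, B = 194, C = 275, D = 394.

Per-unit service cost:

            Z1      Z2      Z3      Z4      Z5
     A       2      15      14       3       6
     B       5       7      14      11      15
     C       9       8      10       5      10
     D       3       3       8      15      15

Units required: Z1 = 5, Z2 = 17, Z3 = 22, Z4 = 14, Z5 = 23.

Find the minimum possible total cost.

For any fixed open set, each zone goes to its cheapest open site; total = fixed + service.
{A}: Z1→A 2·5=10, Z2→A 15·17=255, Z3→A 14·22=308, Z4→A 3·14=42, Z5→A 6·23=138. Service 753; fixed 208; total 961.
{C}: service 701 + fixed 275 = 976
{A, B}: service 617 + fixed 402 = 1019
{A, B, C, D}: service 417 + fixed 1071 = 1488
No other subset beats 961.

Minimum total cost: 961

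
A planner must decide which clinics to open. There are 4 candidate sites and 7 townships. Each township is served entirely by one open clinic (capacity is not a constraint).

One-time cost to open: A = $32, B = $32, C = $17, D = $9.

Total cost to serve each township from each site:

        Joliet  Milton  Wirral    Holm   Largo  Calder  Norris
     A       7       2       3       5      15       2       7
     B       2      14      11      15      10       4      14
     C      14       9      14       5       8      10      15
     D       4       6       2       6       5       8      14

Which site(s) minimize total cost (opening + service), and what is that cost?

For any fixed open set, each township goes to its cheapest open site; total = fixed + service.
{D}: Joliet→D 4, Milton→D 6, Wirral→D 2, Holm→D 6, Largo→D 5, Calder→D 8, Norris→D 14. Service 45; fixed 9; total 54.
{A, D}: service 27 + fixed 41 = 68
{C, D}: service 44 + fixed 26 = 70
{A, B, C, D}: service 25 + fixed 90 = 115
No other subset beats 54.

Open D only; minimum total cost 54.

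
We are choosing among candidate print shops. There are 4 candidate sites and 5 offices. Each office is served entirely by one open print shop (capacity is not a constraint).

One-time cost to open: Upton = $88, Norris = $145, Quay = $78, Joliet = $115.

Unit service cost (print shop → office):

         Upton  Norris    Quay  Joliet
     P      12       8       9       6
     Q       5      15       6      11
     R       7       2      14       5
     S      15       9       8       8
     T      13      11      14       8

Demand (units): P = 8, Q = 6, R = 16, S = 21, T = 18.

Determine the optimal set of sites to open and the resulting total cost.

Open Joliet only; minimum total cost 621.

For any fixed open set, each office goes to its cheapest open site; total = fixed + service.
{Joliet}: P→Joliet 6·8=48, Q→Joliet 11·6=66, R→Joliet 5·16=80, S→Joliet 8·21=168, T→Joliet 8·18=144. Service 506; fixed 115; total 621.
{Quay, Joliet}: service 476 + fixed 193 = 669
{Upton, Joliet}: service 470 + fixed 203 = 673
{Upton, Norris, Quay, Joliet}: service 422 + fixed 426 = 848
(All 15 nonempty subsets were checked; Joliet only is lowest.)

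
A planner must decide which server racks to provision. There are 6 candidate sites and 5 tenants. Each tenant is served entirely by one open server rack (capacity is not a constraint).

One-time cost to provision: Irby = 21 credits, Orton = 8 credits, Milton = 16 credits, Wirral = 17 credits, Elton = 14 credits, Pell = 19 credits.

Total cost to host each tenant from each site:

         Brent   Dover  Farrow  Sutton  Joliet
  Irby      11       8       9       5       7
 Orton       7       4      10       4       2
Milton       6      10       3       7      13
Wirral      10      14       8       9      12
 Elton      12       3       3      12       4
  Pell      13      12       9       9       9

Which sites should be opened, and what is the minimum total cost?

Open Orton only; minimum total cost 35.

For any fixed open set, each tenant goes to its cheapest open site; total = fixed + service.
{Orton}: Brent→Orton 7, Dover→Orton 4, Farrow→Orton 10, Sutton→Orton 4, Joliet→Orton 2. Service 27; fixed 8; total 35.
{Orton, Elton}: service 19 + fixed 22 = 41
{Orton, Milton}: Brent→Milton 6, Dover→Orton 4, Farrow→Milton 3, Sutton→Orton 4, Joliet→Orton 2. Service 19; fixed 24; total 43.
{Irby, Orton, Milton, Wirral, Elton, Pell}: service 18 + fixed 95 = 113
No other subset beats 35.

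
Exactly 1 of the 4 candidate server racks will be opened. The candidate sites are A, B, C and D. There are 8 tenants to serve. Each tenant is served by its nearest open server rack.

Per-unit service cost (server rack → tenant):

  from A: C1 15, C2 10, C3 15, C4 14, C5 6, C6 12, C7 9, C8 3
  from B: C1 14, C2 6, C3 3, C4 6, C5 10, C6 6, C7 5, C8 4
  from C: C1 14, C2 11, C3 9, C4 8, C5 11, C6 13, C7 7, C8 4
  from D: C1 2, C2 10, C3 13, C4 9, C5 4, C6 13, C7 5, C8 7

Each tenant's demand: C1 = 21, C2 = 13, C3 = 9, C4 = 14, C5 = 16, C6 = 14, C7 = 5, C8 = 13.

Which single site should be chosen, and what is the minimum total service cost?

With exactly 1 open, each tenant uses its cheapest among the chosen.
{D}: C1→D 2·21=42, C2→D 10·13=130, C3→D 13·9=117, C4→D 9·14=126, C5→D 4·16=64, C6→D 13·14=182, C7→D 5·5=25, C8→D 7·13=91. Service cost 777.
{B}: service cost 804
{C}: service cost 1075
Among all 4 size-1 choices, {D} is lowest.

Choose D only; total service cost 777.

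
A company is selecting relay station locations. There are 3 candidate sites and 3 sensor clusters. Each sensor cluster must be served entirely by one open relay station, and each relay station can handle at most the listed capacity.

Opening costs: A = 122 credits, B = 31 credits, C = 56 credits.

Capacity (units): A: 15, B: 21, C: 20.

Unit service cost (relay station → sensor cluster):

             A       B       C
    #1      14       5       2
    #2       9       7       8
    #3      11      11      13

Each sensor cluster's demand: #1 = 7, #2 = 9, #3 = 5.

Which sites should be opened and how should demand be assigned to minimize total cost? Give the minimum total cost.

Open {B}: #1→B 5·7=35, #2→B 7·9=63, #3→B 11·5=55.
Loads: B carries 21/21. Service 153; fixed 31; total 184.
Next best feasible plan costs 219.

Minimum total cost: 184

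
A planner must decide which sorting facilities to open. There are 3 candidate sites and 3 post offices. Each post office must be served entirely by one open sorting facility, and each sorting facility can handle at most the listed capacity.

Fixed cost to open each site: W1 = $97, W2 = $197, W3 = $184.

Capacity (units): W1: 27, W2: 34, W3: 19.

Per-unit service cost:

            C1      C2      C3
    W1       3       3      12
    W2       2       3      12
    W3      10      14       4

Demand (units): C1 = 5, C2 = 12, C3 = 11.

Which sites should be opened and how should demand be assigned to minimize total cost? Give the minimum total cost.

Open {W2}: C1→W2 2·5=10, C2→W2 3·12=36, C3→W2 12·11=132.
Loads: W2 carries 28/34. Service 178; fixed 197; total 375.
Next best feasible plan costs 376.

Minimum total cost: 375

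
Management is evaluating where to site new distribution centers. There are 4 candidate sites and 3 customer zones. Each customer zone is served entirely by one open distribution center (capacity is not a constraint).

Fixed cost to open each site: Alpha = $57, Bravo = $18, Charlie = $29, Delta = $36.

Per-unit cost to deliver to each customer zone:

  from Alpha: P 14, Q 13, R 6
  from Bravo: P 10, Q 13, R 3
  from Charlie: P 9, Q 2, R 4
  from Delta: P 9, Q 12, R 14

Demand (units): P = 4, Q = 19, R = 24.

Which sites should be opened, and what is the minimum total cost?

For any fixed open set, each customer zone goes to its cheapest open site; total = fixed + service.
{Bravo, Charlie}: P→Charlie 9·4=36, Q→Charlie 2·19=38, R→Bravo 3·24=72. Service 146; fixed 47; total 193.
{Charlie}: service 170 + fixed 29 = 199
{Bravo, Charlie, Delta}: service 146 + fixed 83 = 229
{Alpha, Bravo, Charlie, Delta}: service 146 + fixed 140 = 286
(All 15 nonempty subsets were checked; Bravo and Charlie is lowest.)

Open Bravo and Charlie; minimum total cost 193.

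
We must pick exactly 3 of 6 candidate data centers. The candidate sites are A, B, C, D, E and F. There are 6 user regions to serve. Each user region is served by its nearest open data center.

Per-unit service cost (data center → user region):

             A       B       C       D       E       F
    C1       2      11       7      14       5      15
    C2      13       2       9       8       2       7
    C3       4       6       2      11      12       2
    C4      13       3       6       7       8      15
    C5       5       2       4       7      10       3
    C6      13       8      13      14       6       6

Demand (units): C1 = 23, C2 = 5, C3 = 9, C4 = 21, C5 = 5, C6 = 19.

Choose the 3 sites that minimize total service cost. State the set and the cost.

With exactly 3 open, each user region uses its cheapest among the chosen.
{A, B, F}: C1→A 2·23=46, C2→B 2·5=10, C3→F 2·9=18, C4→B 3·21=63, C5→B 2·5=10, C6→F 6·19=114. Service cost 261.
{A, B, E}: service cost 279
{A, B, C}: service cost 299
Among all 20 size-3 choices, {A, B, F} is lowest.

Choose A, B and F; total service cost 261.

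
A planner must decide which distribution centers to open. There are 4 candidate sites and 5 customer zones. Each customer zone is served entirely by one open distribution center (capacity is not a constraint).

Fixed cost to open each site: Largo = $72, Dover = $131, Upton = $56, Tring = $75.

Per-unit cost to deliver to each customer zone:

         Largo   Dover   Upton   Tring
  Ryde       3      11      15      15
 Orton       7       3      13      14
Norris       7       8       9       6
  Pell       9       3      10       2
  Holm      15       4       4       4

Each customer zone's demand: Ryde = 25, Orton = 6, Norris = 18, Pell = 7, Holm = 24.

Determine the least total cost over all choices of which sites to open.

For any fixed open set, each customer zone goes to its cheapest open site; total = fixed + service.
{Largo, Tring}: Ryde→Largo 3·25=75, Orton→Largo 7·6=42, Norris→Tring 6·18=108, Pell→Tring 2·7=14, Holm→Tring 4·24=96. Service 335; fixed 147; total 482.
{Largo, Upton}: service 402 + fixed 128 = 530
{Largo, Upton, Tring}: service 335 + fixed 203 = 538
{Largo, Dover, Upton, Tring}: Ryde→Largo 3·25=75, Orton→Dover 3·6=18, Norris→Tring 6·18=108, Pell→Tring 2·7=14, Holm→Dover 4·24=96. Service 311; fixed 334; total 645.
No other subset beats 482.

Minimum total cost: 482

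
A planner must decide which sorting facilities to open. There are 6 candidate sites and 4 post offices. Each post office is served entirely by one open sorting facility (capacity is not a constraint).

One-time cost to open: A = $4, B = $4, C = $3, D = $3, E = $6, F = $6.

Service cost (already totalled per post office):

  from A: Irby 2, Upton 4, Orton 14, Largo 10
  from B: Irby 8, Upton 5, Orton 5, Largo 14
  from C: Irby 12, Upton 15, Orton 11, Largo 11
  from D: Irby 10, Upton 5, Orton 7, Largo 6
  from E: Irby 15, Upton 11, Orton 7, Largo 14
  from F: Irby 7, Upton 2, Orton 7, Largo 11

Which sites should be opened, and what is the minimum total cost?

Open A and D; minimum total cost 26.

For any fixed open set, each post office goes to its cheapest open site; total = fixed + service.
{A, D}: Irby→A 2, Upton→A 4, Orton→D 7, Largo→D 6. Service 19; fixed 7; total 26.
{A, B, D}: Irby→A 2, Upton→A 4, Orton→B 5, Largo→D 6. Service 17; fixed 11; total 28.
{A, B}: Irby→A 2, Upton→A 4, Orton→B 5, Largo→A 10. Service 21; fixed 8; total 29.
{A, B, C, D, E, F}: Irby→A 2, Upton→F 2, Orton→B 5, Largo→D 6. Service 15; fixed 26; total 41.
No other subset beats 26.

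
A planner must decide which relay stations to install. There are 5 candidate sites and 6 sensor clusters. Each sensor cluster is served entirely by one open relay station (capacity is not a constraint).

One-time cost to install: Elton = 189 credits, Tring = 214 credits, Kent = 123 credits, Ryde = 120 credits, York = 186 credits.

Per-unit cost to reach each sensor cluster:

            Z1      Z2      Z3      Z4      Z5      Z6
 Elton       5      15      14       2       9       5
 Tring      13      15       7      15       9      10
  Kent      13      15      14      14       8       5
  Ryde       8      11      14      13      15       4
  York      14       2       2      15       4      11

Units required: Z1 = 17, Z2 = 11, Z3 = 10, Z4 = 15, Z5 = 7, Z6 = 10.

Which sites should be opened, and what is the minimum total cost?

Open Elton and York; minimum total cost 610.

For any fixed open set, each sensor cluster goes to its cheapest open site; total = fixed + service.
{Elton, York}: Z1→Elton 5·17=85, Z2→York 2·11=22, Z3→York 2·10=20, Z4→Elton 2·15=30, Z5→York 4·7=28, Z6→Elton 5·10=50. Service 235; fixed 375; total 610.
{Elton, Ryde, York}: service 225 + fixed 495 = 720
{Elton}: Z1→Elton 5·17=85, Z2→Elton 15·11=165, Z3→Elton 14·10=140, Z4→Elton 2·15=30, Z5→Elton 9·7=63, Z6→Elton 5·10=50. Service 533; fixed 189; total 722.
{Elton, Tring, Kent, Ryde, York}: service 225 + fixed 832 = 1057
No other subset beats 610.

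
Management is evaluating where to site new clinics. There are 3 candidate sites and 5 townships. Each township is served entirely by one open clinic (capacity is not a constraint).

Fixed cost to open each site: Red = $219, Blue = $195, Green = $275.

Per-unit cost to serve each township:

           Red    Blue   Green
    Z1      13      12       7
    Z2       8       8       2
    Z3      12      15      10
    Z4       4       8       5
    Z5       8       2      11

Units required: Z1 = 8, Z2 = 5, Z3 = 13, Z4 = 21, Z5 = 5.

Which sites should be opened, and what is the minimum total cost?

Open Green only; minimum total cost 631.

For any fixed open set, each township goes to its cheapest open site; total = fixed + service.
{Green}: Z1→Green 7·8=56, Z2→Green 2·5=10, Z3→Green 10·13=130, Z4→Green 5·21=105, Z5→Green 11·5=55. Service 356; fixed 275; total 631.
{Red}: Z1→Red 13·8=104, Z2→Red 8·5=40, Z3→Red 12·13=156, Z4→Red 4·21=84, Z5→Red 8·5=40. Service 424; fixed 219; total 643.
{Blue}: service 509 + fixed 195 = 704
{Red, Blue, Green}: Z1→Green 7·8=56, Z2→Green 2·5=10, Z3→Green 10·13=130, Z4→Red 4·21=84, Z5→Blue 2·5=10. Service 290; fixed 689; total 979.
No other subset beats 631.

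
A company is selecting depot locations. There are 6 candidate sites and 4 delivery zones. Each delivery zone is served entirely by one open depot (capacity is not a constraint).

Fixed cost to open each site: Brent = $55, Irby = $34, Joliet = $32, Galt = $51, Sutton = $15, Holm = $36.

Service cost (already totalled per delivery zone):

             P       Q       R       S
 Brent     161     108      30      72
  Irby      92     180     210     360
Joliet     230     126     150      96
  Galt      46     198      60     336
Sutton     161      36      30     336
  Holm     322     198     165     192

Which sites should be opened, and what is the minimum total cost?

Open Brent, Galt and Sutton; minimum total cost 305.

For any fixed open set, each delivery zone goes to its cheapest open site; total = fixed + service.
{Brent, Galt, Sutton}: P→Galt 46, Q→Sutton 36, R→Brent 30, S→Brent 72. Service 184; fixed 121; total 305.
{Joliet, Galt, Sutton}: P→Galt 46, Q→Sutton 36, R→Sutton 30, S→Joliet 96. Service 208; fixed 98; total 306.
{Brent, Irby, Sutton}: service 230 + fixed 104 = 334
{Brent, Irby, Joliet, Galt, Sutton, Holm}: service 184 + fixed 223 = 407
No other subset beats 305.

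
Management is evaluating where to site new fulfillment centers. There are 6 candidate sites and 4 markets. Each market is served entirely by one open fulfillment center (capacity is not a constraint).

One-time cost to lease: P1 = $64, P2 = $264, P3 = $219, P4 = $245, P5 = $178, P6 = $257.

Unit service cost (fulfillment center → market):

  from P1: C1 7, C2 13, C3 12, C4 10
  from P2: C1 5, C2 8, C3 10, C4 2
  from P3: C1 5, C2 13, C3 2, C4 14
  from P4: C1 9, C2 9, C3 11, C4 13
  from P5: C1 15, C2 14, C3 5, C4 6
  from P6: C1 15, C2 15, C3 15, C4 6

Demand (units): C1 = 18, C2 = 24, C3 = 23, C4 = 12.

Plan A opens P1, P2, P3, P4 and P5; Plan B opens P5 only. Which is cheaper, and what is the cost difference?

Plan A: {P1, P2, P3, P4, P5}: C1→P2 5·18=90, C2→P2 8·24=192, C3→P3 2·23=46, C4→P2 2·12=24. Service 352; fixed 970; total 1322.
Plan B: {P5}: C1→P5 15·18=270, C2→P5 14·24=336, C3→P5 5·23=115, C4→P5 6·12=72. Service 793; fixed 178; total 971.
Difference: |1322 − 971| = 351.

Plan B is cheaper by 351.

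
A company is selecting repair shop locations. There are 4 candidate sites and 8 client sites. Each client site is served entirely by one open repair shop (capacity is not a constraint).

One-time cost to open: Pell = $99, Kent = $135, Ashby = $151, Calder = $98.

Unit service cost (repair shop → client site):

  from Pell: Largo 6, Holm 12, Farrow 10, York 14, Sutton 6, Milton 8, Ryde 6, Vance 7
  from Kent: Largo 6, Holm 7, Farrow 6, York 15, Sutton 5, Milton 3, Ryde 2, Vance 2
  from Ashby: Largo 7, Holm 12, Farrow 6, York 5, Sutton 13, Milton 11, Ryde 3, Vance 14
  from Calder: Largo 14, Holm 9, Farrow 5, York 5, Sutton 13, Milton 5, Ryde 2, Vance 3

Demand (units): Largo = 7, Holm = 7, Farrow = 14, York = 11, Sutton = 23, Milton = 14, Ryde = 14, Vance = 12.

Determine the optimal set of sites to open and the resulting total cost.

Open Kent and Calder; minimum total cost 658.

For any fixed open set, each client site goes to its cheapest open site; total = fixed + service.
{Kent, Calder}: Largo→Kent 6·7=42, Holm→Kent 7·7=49, Farrow→Calder 5·14=70, York→Calder 5·11=55, Sutton→Kent 5·23=115, Milton→Kent 3·14=42, Ryde→Kent 2·14=28, Vance→Kent 2·12=24. Service 425; fixed 233; total 658.
{Kent}: service 549 + fixed 135 = 684
{Pell, Calder}: service 502 + fixed 197 = 699
{Pell, Kent, Ashby, Calder}: Largo→Pell 6·7=42, Holm→Kent 7·7=49, Farrow→Calder 5·14=70, York→Ashby 5·11=55, Sutton→Kent 5·23=115, Milton→Kent 3·14=42, Ryde→Kent 2·14=28, Vance→Kent 2·12=24. Service 425; fixed 483; total 908.
No other subset beats 658.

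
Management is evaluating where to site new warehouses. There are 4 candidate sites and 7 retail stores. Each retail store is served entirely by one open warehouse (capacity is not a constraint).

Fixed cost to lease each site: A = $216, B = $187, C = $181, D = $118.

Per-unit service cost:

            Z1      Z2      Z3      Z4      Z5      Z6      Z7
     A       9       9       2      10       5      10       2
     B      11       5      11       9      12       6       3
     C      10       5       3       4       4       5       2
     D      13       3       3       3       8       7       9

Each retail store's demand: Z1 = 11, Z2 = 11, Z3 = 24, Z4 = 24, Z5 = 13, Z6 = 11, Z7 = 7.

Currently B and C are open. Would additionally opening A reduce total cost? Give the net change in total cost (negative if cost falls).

Current service cost with {B, C}: 454.
Adding A: each retail store re-picks its cheapest; new service cost 419, saving 35.
Extra fixed cost: 216. Net change = 216 − 35 = 181.
(Totals: 822 → 1003.)

No — net change +181 (cost rises by 181).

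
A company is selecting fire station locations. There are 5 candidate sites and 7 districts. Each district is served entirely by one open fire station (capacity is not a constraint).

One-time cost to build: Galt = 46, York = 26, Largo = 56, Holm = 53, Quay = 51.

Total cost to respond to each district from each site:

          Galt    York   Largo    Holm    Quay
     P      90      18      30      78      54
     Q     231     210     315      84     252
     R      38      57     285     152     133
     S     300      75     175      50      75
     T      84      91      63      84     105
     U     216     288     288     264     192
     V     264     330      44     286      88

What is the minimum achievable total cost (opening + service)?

For any fixed open set, each district goes to its cheapest open site; total = fixed + service.
{Galt, Largo, Holm}: P→Largo 30, Q→Holm 84, R→Galt 38, S→Holm 50, T→Largo 63, U→Galt 216, V→Largo 44. Service 525; fixed 155; total 680.
{Galt, York, Largo, Holm}: service 513 + fixed 181 = 694
{York, Largo, Holm, Quay}: service 508 + fixed 186 = 694
{Galt, York, Largo, Holm, Quay}: service 489 + fixed 232 = 721
No other subset beats 680.

Minimum total cost: 680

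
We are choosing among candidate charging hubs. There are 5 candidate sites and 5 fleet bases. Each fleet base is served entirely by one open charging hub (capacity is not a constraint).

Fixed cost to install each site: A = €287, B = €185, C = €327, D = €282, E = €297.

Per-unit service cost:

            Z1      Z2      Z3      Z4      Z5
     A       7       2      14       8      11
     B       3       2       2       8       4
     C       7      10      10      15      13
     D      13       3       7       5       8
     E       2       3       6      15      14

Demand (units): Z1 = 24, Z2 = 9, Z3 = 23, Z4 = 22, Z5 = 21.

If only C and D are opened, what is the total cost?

Total cost: 1243

Each fleet base is assigned to its cheapest site among the open ones.
{C, D}: Z1→C 7·24=168, Z2→D 3·9=27, Z3→D 7·23=161, Z4→D 5·22=110, Z5→D 8·21=168. Service 634; fixed 609; total 1243.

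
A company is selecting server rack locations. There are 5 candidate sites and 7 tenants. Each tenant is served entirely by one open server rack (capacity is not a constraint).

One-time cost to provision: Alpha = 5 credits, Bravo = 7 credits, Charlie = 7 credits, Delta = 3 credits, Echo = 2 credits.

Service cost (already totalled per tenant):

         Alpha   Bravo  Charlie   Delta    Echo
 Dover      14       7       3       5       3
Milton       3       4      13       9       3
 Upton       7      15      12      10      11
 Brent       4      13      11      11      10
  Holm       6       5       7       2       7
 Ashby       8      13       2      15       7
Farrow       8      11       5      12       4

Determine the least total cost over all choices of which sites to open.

For any fixed open set, each tenant goes to its cheapest open site; total = fixed + service.
{Alpha, Delta, Echo}: Dover→Echo 3, Milton→Alpha 3, Upton→Alpha 7, Brent→Alpha 4, Holm→Delta 2, Ashby→Echo 7, Farrow→Echo 4. Service 30; fixed 10; total 40.
{Alpha, Charlie, Delta}: service 26 + fixed 15 = 41
{Alpha, Echo}: service 34 + fixed 7 = 41
{Alpha, Bravo, Charlie, Delta, Echo}: service 25 + fixed 24 = 49
No other subset beats 40.

Minimum total cost: 40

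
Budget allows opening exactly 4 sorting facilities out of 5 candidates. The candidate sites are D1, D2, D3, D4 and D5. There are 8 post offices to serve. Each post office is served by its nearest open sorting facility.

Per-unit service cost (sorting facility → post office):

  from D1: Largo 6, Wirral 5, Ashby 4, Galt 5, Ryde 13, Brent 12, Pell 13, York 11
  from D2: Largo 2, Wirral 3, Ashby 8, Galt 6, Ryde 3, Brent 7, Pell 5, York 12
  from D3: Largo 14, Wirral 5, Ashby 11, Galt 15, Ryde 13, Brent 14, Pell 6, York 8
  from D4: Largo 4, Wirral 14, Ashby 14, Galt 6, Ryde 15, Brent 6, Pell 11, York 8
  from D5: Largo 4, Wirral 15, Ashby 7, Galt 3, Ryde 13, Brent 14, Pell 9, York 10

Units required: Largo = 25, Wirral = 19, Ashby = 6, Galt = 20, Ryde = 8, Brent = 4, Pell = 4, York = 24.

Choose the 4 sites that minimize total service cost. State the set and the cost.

With exactly 4 open, each post office uses its cheapest among the chosen.
{D1, D2, D4, D5}: Largo→D2 2·25=50, Wirral→D2 3·19=57, Ashby→D1 4·6=24, Galt→D5 3·20=60, Ryde→D2 3·8=24, Brent→D4 6·4=24, Pell→D2 5·4=20, York→D4 8·24=192. Service cost 451.
{D1, D2, D3, D5}: service cost 455
{D2, D3, D4, D5}: service cost 469
Among all 5 size-4 choices, {D1, D2, D4, D5} is lowest.

Choose D1, D2, D4 and D5; total service cost 451.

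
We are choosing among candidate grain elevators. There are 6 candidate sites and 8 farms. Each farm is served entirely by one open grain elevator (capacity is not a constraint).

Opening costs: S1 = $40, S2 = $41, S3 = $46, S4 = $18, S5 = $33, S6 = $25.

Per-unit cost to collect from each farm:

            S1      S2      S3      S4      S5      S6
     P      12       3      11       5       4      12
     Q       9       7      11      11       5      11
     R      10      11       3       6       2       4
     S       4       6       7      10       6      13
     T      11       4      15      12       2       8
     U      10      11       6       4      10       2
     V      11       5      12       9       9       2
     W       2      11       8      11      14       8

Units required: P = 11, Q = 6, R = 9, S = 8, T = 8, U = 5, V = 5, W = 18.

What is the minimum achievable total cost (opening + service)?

Minimum total cost: 294

For any fixed open set, each farm goes to its cheapest open site; total = fixed + service.
{S1, S5, S6}: P→S5 4·11=44, Q→S5 5·6=30, R→S5 2·9=18, S→S1 4·8=32, T→S5 2·8=16, U→S6 2·5=10, V→S6 2·5=10, W→S1 2·18=36. Service 196; fixed 98; total 294.
{S1, S4, S5, S6}: P→S5 4·11=44, Q→S5 5·6=30, R→S5 2·9=18, S→S1 4·8=32, T→S5 2·8=16, U→S6 2·5=10, V→S6 2·5=10, W→S1 2·18=36. Service 196; fixed 116; total 312.
{S1, S2, S5, S6}: service 185 + fixed 139 = 324
{S1, S2, S3, S4, S5, S6}: P→S2 3·11=33, Q→S5 5·6=30, R→S5 2·9=18, S→S1 4·8=32, T→S5 2·8=16, U→S6 2·5=10, V→S6 2·5=10, W→S1 2·18=36. Service 185; fixed 203; total 388.
No other subset beats 294.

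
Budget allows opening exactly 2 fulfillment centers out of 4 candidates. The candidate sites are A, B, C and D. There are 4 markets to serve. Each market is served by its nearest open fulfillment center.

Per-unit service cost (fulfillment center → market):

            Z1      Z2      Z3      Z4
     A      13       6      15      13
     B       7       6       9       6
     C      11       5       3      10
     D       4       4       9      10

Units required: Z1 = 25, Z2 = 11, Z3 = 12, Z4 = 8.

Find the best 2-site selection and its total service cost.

Choose C and D; total service cost 260.

With exactly 2 open, each market uses its cheapest among the chosen.
{C, D}: Z1→D 4·25=100, Z2→D 4·11=44, Z3→C 3·12=36, Z4→C 10·8=80. Service cost 260.
{B, D}: service cost 300
{B, C}: service cost 314
Among all 6 size-2 choices, {C, D} is lowest.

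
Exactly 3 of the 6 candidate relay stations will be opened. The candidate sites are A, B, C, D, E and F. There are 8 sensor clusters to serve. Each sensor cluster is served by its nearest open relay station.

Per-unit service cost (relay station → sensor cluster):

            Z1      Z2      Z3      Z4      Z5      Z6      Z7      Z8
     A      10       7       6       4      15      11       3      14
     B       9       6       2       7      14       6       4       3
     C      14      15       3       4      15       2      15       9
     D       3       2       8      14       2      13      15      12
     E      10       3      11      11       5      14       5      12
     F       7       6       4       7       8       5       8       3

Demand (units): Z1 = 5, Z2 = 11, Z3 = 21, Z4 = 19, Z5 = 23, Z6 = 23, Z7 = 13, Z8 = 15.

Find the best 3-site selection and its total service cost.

With exactly 3 open, each sensor cluster uses its cheapest among the chosen.
{B, C, D}: Z1→D 3·5=15, Z2→D 2·11=22, Z3→B 2·21=42, Z4→C 4·19=76, Z5→D 2·23=46, Z6→C 2·23=46, Z7→B 4·13=52, Z8→B 3·15=45. Service cost 344.
{C, D, F}: service cost 417
{A, B, D}: service cost 423
Among all 20 size-3 choices, {B, C, D} is lowest.

Choose B, C and D; total service cost 344.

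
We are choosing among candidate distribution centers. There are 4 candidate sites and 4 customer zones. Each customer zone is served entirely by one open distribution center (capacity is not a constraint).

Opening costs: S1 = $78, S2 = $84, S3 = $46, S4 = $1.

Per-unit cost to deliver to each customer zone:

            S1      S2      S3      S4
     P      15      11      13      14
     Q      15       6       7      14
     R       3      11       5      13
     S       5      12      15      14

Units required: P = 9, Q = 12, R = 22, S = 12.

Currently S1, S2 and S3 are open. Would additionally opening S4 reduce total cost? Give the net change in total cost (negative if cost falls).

No — net change +1 (cost rises by 1).

Current service cost with {S1, S2, S3}: 297.
Adding S4: each customer zone re-picks its cheapest; new service cost 297, saving 0.
Extra fixed cost: 1. Net change = 1 − 0 = 1.
(Totals: 505 → 506.)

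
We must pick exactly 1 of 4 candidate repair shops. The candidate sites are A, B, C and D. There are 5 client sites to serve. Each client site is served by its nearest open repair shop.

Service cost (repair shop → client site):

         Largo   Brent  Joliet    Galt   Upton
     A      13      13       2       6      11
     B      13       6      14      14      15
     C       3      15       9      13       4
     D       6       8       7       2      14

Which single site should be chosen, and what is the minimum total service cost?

Choose D only; total service cost 37.

With exactly 1 open, each client site uses its cheapest among the chosen.
{D}: Largo→D 6, Brent→D 8, Joliet→D 7, Galt→D 2, Upton→D 14. Service cost 37.
{C}: service cost 44
{A}: service cost 45
Among all 4 size-1 choices, {D} is lowest.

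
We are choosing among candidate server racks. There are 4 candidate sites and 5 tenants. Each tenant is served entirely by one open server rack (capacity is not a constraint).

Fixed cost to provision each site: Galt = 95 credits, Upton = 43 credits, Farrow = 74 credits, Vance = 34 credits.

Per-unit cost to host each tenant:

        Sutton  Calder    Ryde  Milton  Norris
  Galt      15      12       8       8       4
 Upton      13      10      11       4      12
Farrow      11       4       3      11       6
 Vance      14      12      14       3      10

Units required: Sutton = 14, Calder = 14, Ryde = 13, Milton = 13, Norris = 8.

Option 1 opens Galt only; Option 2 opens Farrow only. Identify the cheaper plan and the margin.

Option 2 is cheaper by 199.

Option 1: {Galt}: Sutton→Galt 15·14=210, Calder→Galt 12·14=168, Ryde→Galt 8·13=104, Milton→Galt 8·13=104, Norris→Galt 4·8=32. Service 618; fixed 95; total 713.
Option 2: {Farrow}: Sutton→Farrow 11·14=154, Calder→Farrow 4·14=56, Ryde→Farrow 3·13=39, Milton→Farrow 11·13=143, Norris→Farrow 6·8=48. Service 440; fixed 74; total 514.
Difference: |713 − 514| = 199.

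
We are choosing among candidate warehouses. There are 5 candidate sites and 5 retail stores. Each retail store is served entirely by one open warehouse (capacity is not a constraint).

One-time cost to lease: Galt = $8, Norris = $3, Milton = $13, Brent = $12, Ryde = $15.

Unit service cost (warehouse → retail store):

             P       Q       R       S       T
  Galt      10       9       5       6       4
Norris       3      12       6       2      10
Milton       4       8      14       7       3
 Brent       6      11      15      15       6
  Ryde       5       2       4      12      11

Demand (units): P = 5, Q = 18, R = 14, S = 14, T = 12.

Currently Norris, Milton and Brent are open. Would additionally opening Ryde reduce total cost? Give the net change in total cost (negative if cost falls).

Current service cost with {Norris, Milton, Brent}: 307.
Adding Ryde: each retail store re-picks its cheapest; new service cost 171, saving 136.
Extra fixed cost: 15. Net change = 15 − 136 = -121.
(Totals: 335 → 214.)

Yes — net change −121 (cost falls by 121).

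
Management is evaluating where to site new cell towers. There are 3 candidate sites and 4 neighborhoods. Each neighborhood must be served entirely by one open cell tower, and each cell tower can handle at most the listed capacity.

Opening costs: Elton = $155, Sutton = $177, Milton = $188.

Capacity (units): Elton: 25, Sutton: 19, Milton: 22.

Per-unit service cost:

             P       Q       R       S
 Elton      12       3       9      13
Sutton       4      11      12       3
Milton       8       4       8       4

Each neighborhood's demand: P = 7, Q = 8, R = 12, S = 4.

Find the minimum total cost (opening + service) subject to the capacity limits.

Open {Elton, Sutton}: P→Sutton 4·7=28, Q→Elton 3·8=24, R→Elton 9·12=108, S→Sutton 3·4=12.
Loads: Elton carries 20/25, Sutton carries 11/19. Service 172; fixed 332; total 504.
Next best feasible plan costs 533.

Minimum total cost: 504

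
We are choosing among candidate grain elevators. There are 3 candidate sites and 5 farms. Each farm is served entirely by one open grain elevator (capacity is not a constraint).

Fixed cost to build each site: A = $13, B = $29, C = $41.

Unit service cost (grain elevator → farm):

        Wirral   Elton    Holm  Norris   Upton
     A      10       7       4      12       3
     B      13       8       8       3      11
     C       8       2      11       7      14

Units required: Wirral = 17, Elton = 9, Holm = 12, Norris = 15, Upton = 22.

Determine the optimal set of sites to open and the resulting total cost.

For any fixed open set, each farm goes to its cheapest open site; total = fixed + service.
{A, B, C}: Wirral→C 8·17=136, Elton→C 2·9=18, Holm→A 4·12=48, Norris→B 3·15=45, Upton→A 3·22=66. Service 313; fixed 83; total 396.
{A, C}: service 373 + fixed 54 = 427
{A, B}: Wirral→A 10·17=170, Elton→A 7·9=63, Holm→A 4·12=48, Norris→B 3·15=45, Upton→A 3·22=66. Service 392; fixed 42; total 434.
{A}: service 527 + fixed 13 = 540
No other subset beats 396.

Open A, B and C; minimum total cost 396.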